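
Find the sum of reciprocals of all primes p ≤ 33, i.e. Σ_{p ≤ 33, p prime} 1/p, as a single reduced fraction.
Σ 1/p = 314016924901/200560490130

π(33) = 11, so the primes ≤ 33 are [2, 3, 5, 7, 11, 13, 17, 19, 23, 29, 31]. Summing 1/p over these primes: 314016924901/200560490130 ≈ 1.5657. Mertens estimate ln ln(33) + 0.2615 ≈ 1.5133.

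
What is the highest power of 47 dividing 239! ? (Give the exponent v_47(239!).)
v_47(239!) = 5

Legendre's formula: v_p(n!) = Σ_{k ≥ 1} ⌊n / p^k⌋. For p = 47, n = 239, the terms are:
  ⌊239/47^1⌋ = ⌊239/47⌋ = 5
(the next term ⌊239/47^2⌋ = 0, terminating the sum). Summing: v_47(239!) = 5 = 5.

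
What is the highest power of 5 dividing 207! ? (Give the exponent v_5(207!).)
v_5(207!) = 50

Legendre's formula: v_p(n!) = Σ_{k ≥ 1} ⌊n / p^k⌋. For p = 5, n = 207, the terms are:
  ⌊207/5^1⌋ = ⌊207/5⌋ = 41
  ⌊207/5^2⌋ = ⌊207/25⌋ = 8
  ⌊207/5^3⌋ = ⌊207/125⌋ = 1
(the next term ⌊207/5^4⌋ = 0, terminating the sum). Summing: v_5(207!) = 41 + 8 + 1 = 50.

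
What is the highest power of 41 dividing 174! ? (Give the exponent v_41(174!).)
v_41(174!) = 4

Legendre's formula: v_p(n!) = Σ_{k ≥ 1} ⌊n / p^k⌋. For p = 41, n = 174, the terms are:
  ⌊174/41^1⌋ = ⌊174/41⌋ = 4
(the next term ⌊174/41^2⌋ = 0, terminating the sum). Summing: v_41(174!) = 4 = 4.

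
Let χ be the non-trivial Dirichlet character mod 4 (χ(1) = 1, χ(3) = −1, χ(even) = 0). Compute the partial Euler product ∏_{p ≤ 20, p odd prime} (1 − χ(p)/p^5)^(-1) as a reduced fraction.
∏ = 8959395755957897476417566375/8993950909687588250159808512

The odd primes p ≤ 20 are [3, 5, 7, 11, 13, 17, 19]. For each, χ(p) = 1 if p ≡ 1 mod 4, χ(p) = −1 if p ≡ 3 mod 4. Taking (1 − χ(p)/p^5)^(-1) = p^5/(p^5 − χ(p)): (1 − (-1)/3^5)^(-1) · (1 − (1)/5^5)^(-1) · (1 − (-1)/7^5)^(-1) · (1 − (-1)/11^5)^(-1) · (1 − (1)/13^5)^(-1) · (1 − (1)/17^5)^(-1) · (1 − (-1)/19^5)^(-1) = 8959395755957897476417566375/8993950909687588250159808512.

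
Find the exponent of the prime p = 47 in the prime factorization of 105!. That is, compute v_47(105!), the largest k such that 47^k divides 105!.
v_47(105!) = 2

Legendre's formula: v_p(n!) = Σ_{k ≥ 1} ⌊n / p^k⌋. For p = 47, n = 105, the terms are:
  ⌊105/47^1⌋ = ⌊105/47⌋ = 2
(the next term ⌊105/47^2⌋ = 0, terminating the sum). Summing: v_47(105!) = 2 = 2.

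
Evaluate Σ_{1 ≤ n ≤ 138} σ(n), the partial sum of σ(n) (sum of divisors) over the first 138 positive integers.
Σ_{n ≤ 138} σ(n) = 15731

Compute σ(n) for each 1 ≤ n ≤ 138: σ(1) = 1, σ(2) = 3, σ(3) = 4, σ(4) = 7, σ(5) = 6, σ(6) = 12, σ(7) = 8, σ(8) = 15, σ(9) = 13, σ(10) = 18, σ(11) = 12, σ(12) = 28, σ(13) = 14, σ(14) = 24, σ(15) = 24, σ(16) = 31, σ(17) = 18, σ(18) = 39, σ(19) = 20, σ(20) = 42, σ(21) = 32, σ(22) = 36, σ(23) = 24, σ(24) = 60, σ(25) = 31, σ(26) = 42, σ(27) = 40, σ(28) = 56, σ(29) = 30, σ(30) = 72, σ(31) = 32, σ(32) = 63, σ(33) = 48, σ(34) = 54, σ(35) = 48, σ(36) = 91, σ(37) = 38, σ(38) = 60, σ(39) = 56, σ(40) = 90, σ(41) = 42, σ(42) = 96, σ(43) = 44, σ(44) = 84, σ(45) = 78, σ(46) = 72, σ(47) = 48, σ(48) = 124, σ(49) = 57, σ(50) = 93, σ(51) = 72, σ(52) = 98, σ(53) = 54, σ(54) = 120, σ(55) = 72, σ(56) = 120, σ(57) = 80, σ(58) = 90, σ(59) = 60, σ(60) = 168, σ(61) = 62, σ(62) = 96, σ(63) = 104, σ(64) = 127, σ(65) = 84, σ(66) = 144, σ(67) = 68, σ(68) = 126, σ(69) = 96, σ(70) = 144, σ(71) = 72, σ(72) = 195, σ(73) = 74, σ(74) = 114, σ(75) = 124, σ(76) = 140, σ(77) = 96, σ(78) = 168, σ(79) = 80, σ(80) = 186, σ(81) = 121, σ(82) = 126, σ(83) = 84, σ(84) = 224, σ(85) = 108, σ(86) = 132, σ(87) = 120, σ(88) = 180, σ(89) = 90, σ(90) = 234, σ(91) = 112, σ(92) = 168, σ(93) = 128, σ(94) = 144, σ(95) = 120, σ(96) = 252, σ(97) = 98, σ(98) = 171, σ(99) = 156, σ(100) = 217, σ(101) = 102, σ(102) = 216, σ(103) = 104, σ(104) = 210, σ(105) = 192, σ(106) = 162, σ(107) = 108, σ(108) = 280, σ(109) = 110, σ(110) = 216, σ(111) = 152, σ(112) = 248, σ(113) = 114, σ(114) = 240, σ(115) = 144, σ(116) = 210, σ(117) = 182, σ(118) = 180, σ(119) = 144, σ(120) = 360, σ(121) = 133, σ(122) = 186, σ(123) = 168, σ(124) = 224, σ(125) = 156, σ(126) = 312, σ(127) = 128, σ(128) = 255, σ(129) = 176, σ(130) = 252, σ(131) = 132, σ(132) = 336, σ(133) = 160, σ(134) = 204, σ(135) = 240, σ(136) = 270, σ(137) = 138, σ(138) = 288. Summing all 138 values: 15731. (Average order: Σ_{n ≤ x} σ(n) ~ (π²/12) x². For x = 138, (π²/12)·138² ≈ 15663.06.)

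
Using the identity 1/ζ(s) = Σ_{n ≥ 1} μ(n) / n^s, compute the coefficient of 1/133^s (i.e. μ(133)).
μ(133) = 1

Factor n = 133 = 7 · 19. μ(n) = 0 if any exponent ≥ 2 (not squarefree); otherwise μ(n) = (−1)^{ω(n)} where ω(n) is the number of distinct prime factors. Applying: μ(133) = 1.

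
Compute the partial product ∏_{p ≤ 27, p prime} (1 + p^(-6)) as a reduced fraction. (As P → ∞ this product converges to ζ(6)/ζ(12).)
∏ = 1528148900144746288585670319214284020/1502467574555591484127420211226932553

The primes p ≤ 27 are [2, 3, 5, 7, 11, 13, 17, 19, 23]. For each, (1 + 1/p^6) = (p^6 + 1)/p^6. Multiplying these fractions over p ∈ [2, 3, 5, 7, 11, 13, 17, 19, 23] gives 1528148900144746288585670319214284020/1502467574555591484127420211226932553. (In the limit P → ∞ this tends to ζ(6)/ζ(12).)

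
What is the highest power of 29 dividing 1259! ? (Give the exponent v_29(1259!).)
v_29(1259!) = 44

Legendre's formula: v_p(n!) = Σ_{k ≥ 1} ⌊n / p^k⌋. For p = 29, n = 1259, the terms are:
  ⌊1259/29^1⌋ = ⌊1259/29⌋ = 43
  ⌊1259/29^2⌋ = ⌊1259/841⌋ = 1
(the next term ⌊1259/29^3⌋ = 0, terminating the sum). Summing: v_29(1259!) = 43 + 1 = 44.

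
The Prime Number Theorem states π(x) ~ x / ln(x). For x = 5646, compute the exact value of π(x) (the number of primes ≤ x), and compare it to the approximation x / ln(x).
π(5646) = 741;  x/ln(x) ≈ 653.57;  relative error ≈ 11.80%.

Directly count primes up to 5646: π(5646) = 741. The PNT approximation gives 5646/ln(5646) ≈ 5646/8.63870 ≈ 653.57. Relative error (π(x) − x/ln(x)) / π(x) ≈ 11.80%; the approximation is known to undercount slightly (Li(x) is a better estimate).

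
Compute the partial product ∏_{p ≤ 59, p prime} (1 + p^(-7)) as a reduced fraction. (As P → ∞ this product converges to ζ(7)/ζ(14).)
∏ = 154272612488542520575194753525518049355152211393535148597853519093722799890327479251625253745654498938144626318130977279872264568832/153004583688557812714359993673162055220477902107343685743956838145087594785289245672618943212330518776423841758160619459081570916875

The primes p ≤ 59 are [2, 3, 5, 7, 11, 13, 17, 19, 23, 29, 31, 37, 41, 43, 47, 53, 59]. For each, (1 + 1/p^7) = (p^7 + 1)/p^7. Multiplying these fractions over p ∈ [2, 3, 5, 7, 11, 13, 17, 19, 23, 29, 31, 37, 41, 43, 47, 53, 59] gives 154272612488542520575194753525518049355152211393535148597853519093722799890327479251625253745654498938144626318130977279872264568832/153004583688557812714359993673162055220477902107343685743956838145087594785289245672618943212330518776423841758160619459081570916875. (In the limit P → ∞ this tends to ζ(7)/ζ(14).)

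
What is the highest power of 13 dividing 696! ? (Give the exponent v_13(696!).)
v_13(696!) = 57

Legendre's formula: v_p(n!) = Σ_{k ≥ 1} ⌊n / p^k⌋. For p = 13, n = 696, the terms are:
  ⌊696/13^1⌋ = ⌊696/13⌋ = 53
  ⌊696/13^2⌋ = ⌊696/169⌋ = 4
(the next term ⌊696/13^3⌋ = 0, terminating the sum). Summing: v_13(696!) = 53 + 4 = 57.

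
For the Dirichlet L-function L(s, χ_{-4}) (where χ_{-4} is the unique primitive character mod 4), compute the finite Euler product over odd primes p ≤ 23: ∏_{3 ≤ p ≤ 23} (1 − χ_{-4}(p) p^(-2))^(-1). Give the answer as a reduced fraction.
∏ = 7900068038863/8628726988800

The odd primes p ≤ 23 are [3, 5, 7, 11, 13, 17, 19, 23]. For each, χ(p) = 1 if p ≡ 1 mod 4, χ(p) = −1 if p ≡ 3 mod 4. Taking (1 − χ(p)/p^2)^(-1) = p^2/(p^2 − χ(p)): (1 − (-1)/3^2)^(-1) · (1 − (1)/5^2)^(-1) · (1 − (-1)/7^2)^(-1) · (1 − (-1)/11^2)^(-1) · (1 − (1)/13^2)^(-1) · (1 − (1)/17^2)^(-1) · (1 − (-1)/19^2)^(-1) · (1 − (-1)/23^2)^(-1) = 7900068038863/8628726988800.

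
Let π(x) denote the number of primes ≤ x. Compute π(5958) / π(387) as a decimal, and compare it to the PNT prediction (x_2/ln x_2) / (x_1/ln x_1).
π(5958)/π(387) = 781/76 ≈ 10.2763;  PNT prediction ≈ 10.5530.

π(387) = 76 and π(5958) = 781, so π(5958)/π(387) ≈ 10.2763. The PNT-predicted ratio is (5958/ln(5958)) / (387/ln(387)) ≈ 10.5530. The two agree to within a few percent, as expected.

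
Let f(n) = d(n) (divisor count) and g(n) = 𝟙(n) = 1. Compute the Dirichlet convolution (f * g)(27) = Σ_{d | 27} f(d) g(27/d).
(d * 𝟙)(27) = 10

Divisors of 27: [1, 3, 9, 27]. For each d | 27:
  d = 1: d(1) · 𝟙(27/1) = 1 · 1 = 1
  d = 3: d(3) · 𝟙(27/3) = 2 · 1 = 2
  d = 9: d(9) · 𝟙(27/9) = 3 · 1 = 3
  d = 27: d(27) · 𝟙(27/27) = 4 · 1 = 4
Summing: (d * 𝟙)(27) = 1 + 2 + 3 + 4 = 10.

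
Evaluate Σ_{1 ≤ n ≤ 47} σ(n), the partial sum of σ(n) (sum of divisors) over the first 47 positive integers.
Σ_{n ≤ 47} σ(n) = 1806

Compute σ(n) for each 1 ≤ n ≤ 47: σ(1) = 1, σ(2) = 3, σ(3) = 4, σ(4) = 7, σ(5) = 6, σ(6) = 12, σ(7) = 8, σ(8) = 15, σ(9) = 13, σ(10) = 18, σ(11) = 12, σ(12) = 28, σ(13) = 14, σ(14) = 24, σ(15) = 24, σ(16) = 31, σ(17) = 18, σ(18) = 39, σ(19) = 20, σ(20) = 42, σ(21) = 32, σ(22) = 36, σ(23) = 24, σ(24) = 60, σ(25) = 31, σ(26) = 42, σ(27) = 40, σ(28) = 56, σ(29) = 30, σ(30) = 72, σ(31) = 32, σ(32) = 63, σ(33) = 48, σ(34) = 54, σ(35) = 48, σ(36) = 91, σ(37) = 38, σ(38) = 60, σ(39) = 56, σ(40) = 90, σ(41) = 42, σ(42) = 96, σ(43) = 44, σ(44) = 84, σ(45) = 78, σ(46) = 72, σ(47) = 48. Summing all 47 values: 1806. (Average order: Σ_{n ≤ x} σ(n) ~ (π²/12) x². For x = 47, (π²/12)·47² ≈ 1816.83.)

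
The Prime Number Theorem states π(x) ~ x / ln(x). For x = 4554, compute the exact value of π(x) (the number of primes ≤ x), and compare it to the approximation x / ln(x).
π(4554) = 617;  x/ln(x) ≈ 540.61;  relative error ≈ 12.38%.

Directly count primes up to 4554: π(4554) = 617. The PNT approximation gives 4554/ln(4554) ≈ 4554/8.42376 ≈ 540.61. Relative error (π(x) − x/ln(x)) / π(x) ≈ 12.38%; the approximation is known to undercount slightly (Li(x) is a better estimate).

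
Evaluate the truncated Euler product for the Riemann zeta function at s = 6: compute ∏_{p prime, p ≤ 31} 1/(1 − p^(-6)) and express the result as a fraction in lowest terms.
∏ = 21845630847366461901783214359247811231609675/21473219492121468455585352466296495056879616

The primes p ≤ 31 are [2, 3, 5, 7, 11, 13, 17, 19, 23, 29, 31]. For each prime, (1 − 1/p^6)^(-1) = p^6 / (p^6 − 1). The product is (1 − 1/2^6)^(-1), (1 − 1/3^6)^(-1), (1 − 1/5^6)^(-1), (1 − 1/7^6)^(-1), (1 − 1/11^6)^(-1), (1 − 1/13^6)^(-1), (1 − 1/17^6)^(-1), (1 − 1/19^6)^(-1), (1 − 1/23^6)^(-1), (1 − 1/29^6)^(-1), (1 − 1/31^6)^(-1) = ∏ p^6 / (p^6 − 1) = 21845630847366461901783214359247811231609675/21473219492121468455585352466296495056879616.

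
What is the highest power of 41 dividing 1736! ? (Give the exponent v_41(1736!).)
v_41(1736!) = 43

Legendre's formula: v_p(n!) = Σ_{k ≥ 1} ⌊n / p^k⌋. For p = 41, n = 1736, the terms are:
  ⌊1736/41^1⌋ = ⌊1736/41⌋ = 42
  ⌊1736/41^2⌋ = ⌊1736/1681⌋ = 1
(the next term ⌊1736/41^3⌋ = 0, terminating the sum). Summing: v_41(1736!) = 42 + 1 = 43.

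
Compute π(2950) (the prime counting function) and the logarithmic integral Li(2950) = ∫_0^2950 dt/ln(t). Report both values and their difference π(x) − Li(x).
π(2950) = 424;  Li(2950) ≈ 436.51;  π(x) − Li(x) ≈ -12.51.

Direct count of primes ≤ 2950 gives π(2950) = 424. Numerical evaluation of the logarithmic integral gives Li(2950) ≈ 436.51. The difference π(x) − Li(x) ≈ -12.51 is typically negative for small/moderate x (Li(x) overestimates), though Littlewood's theorem shows this sign changes infinitely often.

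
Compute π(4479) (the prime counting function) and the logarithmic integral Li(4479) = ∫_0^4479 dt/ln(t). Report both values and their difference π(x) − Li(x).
π(4479) = 607;  Li(4479) ≈ 622.72;  π(x) − Li(x) ≈ -15.72.

Direct count of primes ≤ 4479 gives π(4479) = 607. Numerical evaluation of the logarithmic integral gives Li(4479) ≈ 622.72. The difference π(x) − Li(x) ≈ -15.72 is typically negative for small/moderate x (Li(x) overestimates), though Littlewood's theorem shows this sign changes infinitely often.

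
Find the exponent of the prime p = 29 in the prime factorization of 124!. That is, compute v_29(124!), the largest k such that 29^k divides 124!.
v_29(124!) = 4

Legendre's formula: v_p(n!) = Σ_{k ≥ 1} ⌊n / p^k⌋. For p = 29, n = 124, the terms are:
  ⌊124/29^1⌋ = ⌊124/29⌋ = 4
(the next term ⌊124/29^2⌋ = 0, terminating the sum). Summing: v_29(124!) = 4 = 4.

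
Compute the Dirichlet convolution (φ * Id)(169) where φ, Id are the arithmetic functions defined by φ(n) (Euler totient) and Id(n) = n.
(φ * Id)(169) = 481

Divisors of 169: [1, 13, 169]. For each d | 169:
  d = 1: φ(1) · Id(169/1) = 1 · 169 = 169
  d = 13: φ(13) · Id(169/13) = 12 · 13 = 156
  d = 169: φ(169) · Id(169/169) = 156 · 1 = 156
Summing: (φ * Id)(169) = 169 + 156 + 156 = 481.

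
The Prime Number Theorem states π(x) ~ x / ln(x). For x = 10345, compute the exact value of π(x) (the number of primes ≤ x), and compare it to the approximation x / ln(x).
π(10345) = 1270;  x/ln(x) ≈ 1119.07;  relative error ≈ 11.88%.

Directly count primes up to 10345: π(10345) = 1270. The PNT approximation gives 10345/ln(10345) ≈ 10345/9.24426 ≈ 1119.07. Relative error (π(x) − x/ln(x)) / π(x) ≈ 11.88%; the approximation is known to undercount slightly (Li(x) is a better estimate).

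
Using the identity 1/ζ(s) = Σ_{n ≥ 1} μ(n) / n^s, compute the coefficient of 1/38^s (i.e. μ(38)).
μ(38) = 1

Factor n = 38 = 2 · 19. μ(n) = 0 if any exponent ≥ 2 (not squarefree); otherwise μ(n) = (−1)^{ω(n)} where ω(n) is the number of distinct prime factors. Applying: μ(38) = 1.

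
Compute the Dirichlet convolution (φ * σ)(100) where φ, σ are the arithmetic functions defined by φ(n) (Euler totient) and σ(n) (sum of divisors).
(φ * σ)(100) = 900

Divisors of 100: [1, 2, 4, 5, 10, 20, 25, 50, 100]. For each d | 100:
  d = 1: φ(1) · σ(100/1) = 1 · 217 = 217
  d = 2: φ(2) · σ(100/2) = 1 · 93 = 93
  d = 4: φ(4) · σ(100/4) = 2 · 31 = 62
  d = 5: φ(5) · σ(100/5) = 4 · 42 = 168
  d = 10: φ(10) · σ(100/10) = 4 · 18 = 72
  d = 20: φ(20) · σ(100/20) = 8 · 6 = 48
  d = 25: φ(25) · σ(100/25) = 20 · 7 = 140
  d = 50: φ(50) · σ(100/50) = 20 · 3 = 60
  d = 100: φ(100) · σ(100/100) = 40 · 1 = 40
Summing: (φ * σ)(100) = 217 + 93 + 62 + 168 + 72 + 48 + 140 + 60 + 40 = 900.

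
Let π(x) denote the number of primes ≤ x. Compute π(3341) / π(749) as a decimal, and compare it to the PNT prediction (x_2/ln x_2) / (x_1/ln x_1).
π(3341)/π(749) = 470/132 ≈ 3.5606;  PNT prediction ≈ 3.6386.

π(749) = 132 and π(3341) = 470, so π(3341)/π(749) ≈ 3.5606. The PNT-predicted ratio is (3341/ln(3341)) / (749/ln(749)) ≈ 3.6386. The two agree to within a few percent, as expected.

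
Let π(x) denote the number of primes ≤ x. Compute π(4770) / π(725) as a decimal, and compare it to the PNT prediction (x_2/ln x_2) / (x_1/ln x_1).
π(4770)/π(725) = 641/128 ≈ 5.0078;  PNT prediction ≈ 5.1159.

π(725) = 128 and π(4770) = 641, so π(4770)/π(725) ≈ 5.0078. The PNT-predicted ratio is (4770/ln(4770)) / (725/ln(725)) ≈ 5.1159. The two agree to within a few percent, as expected.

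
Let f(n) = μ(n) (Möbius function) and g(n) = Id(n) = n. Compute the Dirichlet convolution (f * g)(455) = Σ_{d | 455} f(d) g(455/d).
(μ * Id)(455) = 288

Divisors of 455: [1, 5, 7, 13, 35, 65, 91, 455]. For each d | 455:
  d = 1: μ(1) · Id(455/1) = 1 · 455 = 455
  d = 5: μ(5) · Id(455/5) = -1 · 91 = -91
  d = 7: μ(7) · Id(455/7) = -1 · 65 = -65
  d = 13: μ(13) · Id(455/13) = -1 · 35 = -35
  d = 35: μ(35) · Id(455/35) = 1 · 13 = 13
  d = 65: μ(65) · Id(455/65) = 1 · 7 = 7
  d = 91: μ(91) · Id(455/91) = 1 · 5 = 5
  d = 455: μ(455) · Id(455/455) = -1 · 1 = -1
Summing: (μ * Id)(455) = 455 + -91 + -65 + -35 + 13 + 7 + 5 + -1 = 288.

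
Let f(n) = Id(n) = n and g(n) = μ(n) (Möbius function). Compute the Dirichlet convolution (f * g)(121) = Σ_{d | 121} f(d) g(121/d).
(Id * μ)(121) = 110

Divisors of 121: [1, 11, 121]. For each d | 121:
  d = 1: Id(1) · μ(121/1) = 1 · 0 = 0
  d = 11: Id(11) · μ(121/11) = 11 · -1 = -11
  d = 121: Id(121) · μ(121/121) = 121 · 1 = 121
Summing: (Id * μ)(121) = 0 + -11 + 121 = 110.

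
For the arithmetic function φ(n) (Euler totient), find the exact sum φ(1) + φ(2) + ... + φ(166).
Σ_{n ≤ 166} φ(n) = 8396

Compute φ(n) for each 1 ≤ n ≤ 166: φ(1) = 1, φ(2) = 1, φ(3) = 2, φ(4) = 2, φ(5) = 4, φ(6) = 2, φ(7) = 6, φ(8) = 4, φ(9) = 6, φ(10) = 4, φ(11) = 10, φ(12) = 4, φ(13) = 12, φ(14) = 6, φ(15) = 8, φ(16) = 8, φ(17) = 16, φ(18) = 6, φ(19) = 18, φ(20) = 8, φ(21) = 12, φ(22) = 10, φ(23) = 22, φ(24) = 8, φ(25) = 20, φ(26) = 12, φ(27) = 18, φ(28) = 12, φ(29) = 28, φ(30) = 8, φ(31) = 30, φ(32) = 16, φ(33) = 20, φ(34) = 16, φ(35) = 24, φ(36) = 12, φ(37) = 36, φ(38) = 18, φ(39) = 24, φ(40) = 16, φ(41) = 40, φ(42) = 12, φ(43) = 42, φ(44) = 20, φ(45) = 24, φ(46) = 22, φ(47) = 46, φ(48) = 16, φ(49) = 42, φ(50) = 20, φ(51) = 32, φ(52) = 24, φ(53) = 52, φ(54) = 18, φ(55) = 40, φ(56) = 24, φ(57) = 36, φ(58) = 28, φ(59) = 58, φ(60) = 16, φ(61) = 60, φ(62) = 30, φ(63) = 36, φ(64) = 32, φ(65) = 48, φ(66) = 20, φ(67) = 66, φ(68) = 32, φ(69) = 44, φ(70) = 24, φ(71) = 70, φ(72) = 24, φ(73) = 72, φ(74) = 36, φ(75) = 40, φ(76) = 36, φ(77) = 60, φ(78) = 24, φ(79) = 78, φ(80) = 32, φ(81) = 54, φ(82) = 40, φ(83) = 82, φ(84) = 24, φ(85) = 64, φ(86) = 42, φ(87) = 56, φ(88) = 40, φ(89) = 88, φ(90) = 24, φ(91) = 72, φ(92) = 44, φ(93) = 60, φ(94) = 46, φ(95) = 72, φ(96) = 32, φ(97) = 96, φ(98) = 42, φ(99) = 60, φ(100) = 40, φ(101) = 100, φ(102) = 32, φ(103) = 102, φ(104) = 48, φ(105) = 48, φ(106) = 52, φ(107) = 106, φ(108) = 36, φ(109) = 108, φ(110) = 40, φ(111) = 72, φ(112) = 48, φ(113) = 112, φ(114) = 36, φ(115) = 88, φ(116) = 56, φ(117) = 72, φ(118) = 58, φ(119) = 96, φ(120) = 32, φ(121) = 110, φ(122) = 60, φ(123) = 80, φ(124) = 60, φ(125) = 100, φ(126) = 36, φ(127) = 126, φ(128) = 64, φ(129) = 84, φ(130) = 48, φ(131) = 130, φ(132) = 40, φ(133) = 108, φ(134) = 66, φ(135) = 72, φ(136) = 64, φ(137) = 136, φ(138) = 44, φ(139) = 138, φ(140) = 48, φ(141) = 92, φ(142) = 70, φ(143) = 120, φ(144) = 48, φ(145) = 112, φ(146) = 72, φ(147) = 84, φ(148) = 72, φ(149) = 148, φ(150) = 40, φ(151) = 150, φ(152) = 72, φ(153) = 96, φ(154) = 60, φ(155) = 120, φ(156) = 48, φ(157) = 156, φ(158) = 78, φ(159) = 104, φ(160) = 64, φ(161) = 132, φ(162) = 54, φ(163) = 162, φ(164) = 80, φ(165) = 80, φ(166) = 82. Summing all 166 values: 8396. (Average order: Σ_{n ≤ x} φ(n) ~ (3/π²) x². For x = 166, (3/π²)·166² ≈ 8376.02.)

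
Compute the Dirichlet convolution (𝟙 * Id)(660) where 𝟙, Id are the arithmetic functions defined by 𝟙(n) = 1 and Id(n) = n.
(𝟙 * Id)(660) = 2016

Divisors of 660: [1, 2, 3, 4, 5, 6, 10, 11, 12, 15, 20, 22, 30, 33, 44, 55, 60, 66, 110, 132, 165, 220, 330, 660]. For each d | 660:
  d = 1: 𝟙(1) · Id(660/1) = 1 · 660 = 660
  d = 2: 𝟙(2) · Id(660/2) = 1 · 330 = 330
  d = 3: 𝟙(3) · Id(660/3) = 1 · 220 = 220
  d = 4: 𝟙(4) · Id(660/4) = 1 · 165 = 165
  d = 5: 𝟙(5) · Id(660/5) = 1 · 132 = 132
  d = 6: 𝟙(6) · Id(660/6) = 1 · 110 = 110
  d = 10: 𝟙(10) · Id(660/10) = 1 · 66 = 66
  d = 11: 𝟙(11) · Id(660/11) = 1 · 60 = 60
  d = 12: 𝟙(12) · Id(660/12) = 1 · 55 = 55
  d = 15: 𝟙(15) · Id(660/15) = 1 · 44 = 44
  d = 20: 𝟙(20) · Id(660/20) = 1 · 33 = 33
  d = 22: 𝟙(22) · Id(660/22) = 1 · 30 = 30
  d = 30: 𝟙(30) · Id(660/30) = 1 · 22 = 22
  d = 33: 𝟙(33) · Id(660/33) = 1 · 20 = 20
  d = 44: 𝟙(44) · Id(660/44) = 1 · 15 = 15
  d = 55: 𝟙(55) · Id(660/55) = 1 · 12 = 12
  d = 60: 𝟙(60) · Id(660/60) = 1 · 11 = 11
  d = 66: 𝟙(66) · Id(660/66) = 1 · 10 = 10
  d = 110: 𝟙(110) · Id(660/110) = 1 · 6 = 6
  d = 132: 𝟙(132) · Id(660/132) = 1 · 5 = 5
  d = 165: 𝟙(165) · Id(660/165) = 1 · 4 = 4
  d = 220: 𝟙(220) · Id(660/220) = 1 · 3 = 3
  d = 330: 𝟙(330) · Id(660/330) = 1 · 2 = 2
  d = 660: 𝟙(660) · Id(660/660) = 1 · 1 = 1
Summing: (𝟙 * Id)(660) = 660 + 330 + 220 + 165 + 132 + 110 + 66 + 60 + 55 + 44 + 33 + 30 + 22 + 20 + 15 + 12 + 11 + 10 + 6 + 5 + 4 + 3 + 2 + 1 = 2016.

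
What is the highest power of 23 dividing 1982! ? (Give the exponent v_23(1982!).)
v_23(1982!) = 89

Legendre's formula: v_p(n!) = Σ_{k ≥ 1} ⌊n / p^k⌋. For p = 23, n = 1982, the terms are:
  ⌊1982/23^1⌋ = ⌊1982/23⌋ = 86
  ⌊1982/23^2⌋ = ⌊1982/529⌋ = 3
(the next term ⌊1982/23^3⌋ = 0, terminating the sum). Summing: v_23(1982!) = 86 + 3 = 89.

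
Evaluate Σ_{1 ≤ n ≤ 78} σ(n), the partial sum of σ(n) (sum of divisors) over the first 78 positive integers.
Σ_{n ≤ 78} σ(n) = 5048

Compute σ(n) for each 1 ≤ n ≤ 78: σ(1) = 1, σ(2) = 3, σ(3) = 4, σ(4) = 7, σ(5) = 6, σ(6) = 12, σ(7) = 8, σ(8) = 15, σ(9) = 13, σ(10) = 18, σ(11) = 12, σ(12) = 28, σ(13) = 14, σ(14) = 24, σ(15) = 24, σ(16) = 31, σ(17) = 18, σ(18) = 39, σ(19) = 20, σ(20) = 42, σ(21) = 32, σ(22) = 36, σ(23) = 24, σ(24) = 60, σ(25) = 31, σ(26) = 42, σ(27) = 40, σ(28) = 56, σ(29) = 30, σ(30) = 72, σ(31) = 32, σ(32) = 63, σ(33) = 48, σ(34) = 54, σ(35) = 48, σ(36) = 91, σ(37) = 38, σ(38) = 60, σ(39) = 56, σ(40) = 90, σ(41) = 42, σ(42) = 96, σ(43) = 44, σ(44) = 84, σ(45) = 78, σ(46) = 72, σ(47) = 48, σ(48) = 124, σ(49) = 57, σ(50) = 93, σ(51) = 72, σ(52) = 98, σ(53) = 54, σ(54) = 120, σ(55) = 72, σ(56) = 120, σ(57) = 80, σ(58) = 90, σ(59) = 60, σ(60) = 168, σ(61) = 62, σ(62) = 96, σ(63) = 104, σ(64) = 127, σ(65) = 84, σ(66) = 144, σ(67) = 68, σ(68) = 126, σ(69) = 96, σ(70) = 144, σ(71) = 72, σ(72) = 195, σ(73) = 74, σ(74) = 114, σ(75) = 124, σ(76) = 140, σ(77) = 96, σ(78) = 168. Summing all 78 values: 5048. (Average order: Σ_{n ≤ x} σ(n) ~ (π²/12) x². For x = 78, (π²/12)·78² ≈ 5003.89.)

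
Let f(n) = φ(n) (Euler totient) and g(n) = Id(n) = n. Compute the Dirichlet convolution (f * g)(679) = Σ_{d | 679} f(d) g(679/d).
(φ * Id)(679) = 2509

Divisors of 679: [1, 7, 97, 679]. For each d | 679:
  d = 1: φ(1) · Id(679/1) = 1 · 679 = 679
  d = 7: φ(7) · Id(679/7) = 6 · 97 = 582
  d = 97: φ(97) · Id(679/97) = 96 · 7 = 672
  d = 679: φ(679) · Id(679/679) = 576 · 1 = 576
Summing: (φ * Id)(679) = 679 + 582 + 672 + 576 = 2509.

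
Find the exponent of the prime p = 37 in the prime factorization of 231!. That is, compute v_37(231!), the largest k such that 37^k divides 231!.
v_37(231!) = 6

Legendre's formula: v_p(n!) = Σ_{k ≥ 1} ⌊n / p^k⌋. For p = 37, n = 231, the terms are:
  ⌊231/37^1⌋ = ⌊231/37⌋ = 6
(the next term ⌊231/37^2⌋ = 0, terminating the sum). Summing: v_37(231!) = 6 = 6.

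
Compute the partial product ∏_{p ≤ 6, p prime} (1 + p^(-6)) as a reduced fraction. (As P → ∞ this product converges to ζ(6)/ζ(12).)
∏ = 7414537/7290000

The primes p ≤ 6 are [2, 3, 5]. For each, (1 + 1/p^6) = (p^6 + 1)/p^6. Multiplying these fractions over p ∈ [2, 3, 5] gives 7414537/7290000. (In the limit P → ∞ this tends to ζ(6)/ζ(12).)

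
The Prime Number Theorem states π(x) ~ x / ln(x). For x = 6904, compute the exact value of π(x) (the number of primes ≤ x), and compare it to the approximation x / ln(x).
π(6904) = 887;  x/ln(x) ≈ 781.01;  relative error ≈ 11.95%.

Directly count primes up to 6904: π(6904) = 887. The PNT approximation gives 6904/ln(6904) ≈ 6904/8.83986 ≈ 781.01. Relative error (π(x) − x/ln(x)) / π(x) ≈ 11.95%; the approximation is known to undercount slightly (Li(x) is a better estimate).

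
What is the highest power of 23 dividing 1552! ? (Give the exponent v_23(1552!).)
v_23(1552!) = 69

Legendre's formula: v_p(n!) = Σ_{k ≥ 1} ⌊n / p^k⌋. For p = 23, n = 1552, the terms are:
  ⌊1552/23^1⌋ = ⌊1552/23⌋ = 67
  ⌊1552/23^2⌋ = ⌊1552/529⌋ = 2
(the next term ⌊1552/23^3⌋ = 0, terminating the sum). Summing: v_23(1552!) = 67 + 2 = 69.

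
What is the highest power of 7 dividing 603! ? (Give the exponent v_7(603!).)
v_7(603!) = 99

Legendre's formula: v_p(n!) = Σ_{k ≥ 1} ⌊n / p^k⌋. For p = 7, n = 603, the terms are:
  ⌊603/7^1⌋ = ⌊603/7⌋ = 86
  ⌊603/7^2⌋ = ⌊603/49⌋ = 12
  ⌊603/7^3⌋ = ⌊603/343⌋ = 1
(the next term ⌊603/7^4⌋ = 0, terminating the sum). Summing: v_7(603!) = 86 + 12 + 1 = 99.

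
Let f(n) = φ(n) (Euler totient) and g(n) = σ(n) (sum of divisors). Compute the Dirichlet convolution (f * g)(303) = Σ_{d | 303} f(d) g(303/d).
(φ * σ)(303) = 1212

Divisors of 303: [1, 3, 101, 303]. For each d | 303:
  d = 1: φ(1) · σ(303/1) = 1 · 408 = 408
  d = 3: φ(3) · σ(303/3) = 2 · 102 = 204
  d = 101: φ(101) · σ(303/101) = 100 · 4 = 400
  d = 303: φ(303) · σ(303/303) = 200 · 1 = 200
Summing: (φ * σ)(303) = 408 + 204 + 400 + 200 = 1212.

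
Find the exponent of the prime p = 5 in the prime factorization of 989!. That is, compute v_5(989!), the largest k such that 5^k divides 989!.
v_5(989!) = 244

Legendre's formula: v_p(n!) = Σ_{k ≥ 1} ⌊n / p^k⌋. For p = 5, n = 989, the terms are:
  ⌊989/5^1⌋ = ⌊989/5⌋ = 197
  ⌊989/5^2⌋ = ⌊989/25⌋ = 39
  ⌊989/5^3⌋ = ⌊989/125⌋ = 7
  ⌊989/5^4⌋ = ⌊989/625⌋ = 1
(the next term ⌊989/5^5⌋ = 0, terminating the sum). Summing: v_5(989!) = 197 + 39 + 7 + 1 = 244.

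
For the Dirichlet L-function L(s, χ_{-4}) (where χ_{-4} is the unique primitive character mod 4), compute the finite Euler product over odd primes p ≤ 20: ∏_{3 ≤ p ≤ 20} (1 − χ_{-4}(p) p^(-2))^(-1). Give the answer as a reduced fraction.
∏ = 14933966047/16280616960

The odd primes p ≤ 20 are [3, 5, 7, 11, 13, 17, 19]. For each, χ(p) = 1 if p ≡ 1 mod 4, χ(p) = −1 if p ≡ 3 mod 4. Taking (1 − χ(p)/p^2)^(-1) = p^2/(p^2 − χ(p)): (1 − (-1)/3^2)^(-1) · (1 − (1)/5^2)^(-1) · (1 − (-1)/7^2)^(-1) · (1 − (-1)/11^2)^(-1) · (1 − (1)/13^2)^(-1) · (1 − (1)/17^2)^(-1) · (1 − (-1)/19^2)^(-1) = 14933966047/16280616960.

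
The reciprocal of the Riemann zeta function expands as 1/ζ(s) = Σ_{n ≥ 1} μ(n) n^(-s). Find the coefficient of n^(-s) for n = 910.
μ(910) = 1

Factor n = 910 = 2 · 5 · 7 · 13. μ(n) = 0 if any exponent ≥ 2 (not squarefree); otherwise μ(n) = (−1)^{ω(n)} where ω(n) is the number of distinct prime factors. Applying: μ(910) = 1.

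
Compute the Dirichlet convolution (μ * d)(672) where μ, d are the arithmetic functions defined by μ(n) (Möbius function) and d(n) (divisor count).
(μ * d)(672) = 1

Divisors of 672: [1, 2, 3, 4, 6, 7, 8, 12, 14, 16, 21, 24, 28, 32, 42, 48, 56, 84, 96, 112, 168, 224, 336, 672]. For each d | 672:
  d = 1: μ(1) · d(672/1) = 1 · 24 = 24
  d = 2: μ(2) · d(672/2) = -1 · 20 = -20
  d = 3: μ(3) · d(672/3) = -1 · 12 = -12
  d = 4: μ(4) · d(672/4) = 0 · 16 = 0
  d = 6: μ(6) · d(672/6) = 1 · 10 = 10
  d = 7: μ(7) · d(672/7) = -1 · 12 = -12
  d = 8: μ(8) · d(672/8) = 0 · 12 = 0
  d = 12: μ(12) · d(672/12) = 0 · 8 = 0
  d = 14: μ(14) · d(672/14) = 1 · 10 = 10
  d = 16: μ(16) · d(672/16) = 0 · 8 = 0
  d = 21: μ(21) · d(672/21) = 1 · 6 = 6
  d = 24: μ(24) · d(672/24) = 0 · 6 = 0
  d = 28: μ(28) · d(672/28) = 0 · 8 = 0
  d = 32: μ(32) · d(672/32) = 0 · 4 = 0
  d = 42: μ(42) · d(672/42) = -1 · 5 = -5
  d = 48: μ(48) · d(672/48) = 0 · 4 = 0
  d = 56: μ(56) · d(672/56) = 0 · 6 = 0
  d = 84: μ(84) · d(672/84) = 0 · 4 = 0
  d = 96: μ(96) · d(672/96) = 0 · 2 = 0
  d = 112: μ(112) · d(672/112) = 0 · 4 = 0
  d = 168: μ(168) · d(672/168) = 0 · 3 = 0
  d = 224: μ(224) · d(672/224) = 0 · 2 = 0
  d = 336: μ(336) · d(672/336) = 0 · 2 = 0
  d = 672: μ(672) · d(672/672) = 0 · 1 = 0
Summing: (μ * d)(672) = 24 + -20 + -12 + 0 + 10 + -12 + 0 + 0 + 10 + 0 + 6 + 0 + 0 + 0 + -5 + 0 + 0 + 0 + 0 + 0 + 0 + 0 + 0 + 0 = 1.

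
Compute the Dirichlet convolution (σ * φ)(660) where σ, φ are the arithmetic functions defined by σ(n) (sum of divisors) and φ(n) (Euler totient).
(σ * φ)(660) = 15840

Divisors of 660: [1, 2, 3, 4, 5, 6, 10, 11, 12, 15, 20, 22, 30, 33, 44, 55, 60, 66, 110, 132, 165, 220, 330, 660]. For each d | 660:
  d = 1: σ(1) · φ(660/1) = 1 · 160 = 160
  d = 2: σ(2) · φ(660/2) = 3 · 80 = 240
  d = 3: σ(3) · φ(660/3) = 4 · 80 = 320
  d = 4: σ(4) · φ(660/4) = 7 · 80 = 560
  d = 5: σ(5) · φ(660/5) = 6 · 40 = 240
  d = 6: σ(6) · φ(660/6) = 12 · 40 = 480
  d = 10: σ(10) · φ(660/10) = 18 · 20 = 360
  d = 11: σ(11) · φ(660/11) = 12 · 16 = 192
  d = 12: σ(12) · φ(660/12) = 28 · 40 = 1120
  d = 15: σ(15) · φ(660/15) = 24 · 20 = 480
  d = 20: σ(20) · φ(660/20) = 42 · 20 = 840
  d = 22: σ(22) · φ(660/22) = 36 · 8 = 288
  d = 30: σ(30) · φ(660/30) = 72 · 10 = 720
  d = 33: σ(33) · φ(660/33) = 48 · 8 = 384
  d = 44: σ(44) · φ(660/44) = 84 · 8 = 672
  d = 55: σ(55) · φ(660/55) = 72 · 4 = 288
  d = 60: σ(60) · φ(660/60) = 168 · 10 = 1680
  d = 66: σ(66) · φ(660/66) = 144 · 4 = 576
  d = 110: σ(110) · φ(660/110) = 216 · 2 = 432
  d = 132: σ(132) · φ(660/132) = 336 · 4 = 1344
  d = 165: σ(165) · φ(660/165) = 288 · 2 = 576
  d = 220: σ(220) · φ(660/220) = 504 · 2 = 1008
  d = 330: σ(330) · φ(660/330) = 864 · 1 = 864
  d = 660: σ(660) · φ(660/660) = 2016 · 1 = 2016
Summing: (σ * φ)(660) = 160 + 240 + 320 + 560 + 240 + 480 + 360 + 192 + 1120 + 480 + 840 + 288 + 720 + 384 + 672 + 288 + 1680 + 576 + 432 + 1344 + 576 + 1008 + 864 + 2016 = 15840.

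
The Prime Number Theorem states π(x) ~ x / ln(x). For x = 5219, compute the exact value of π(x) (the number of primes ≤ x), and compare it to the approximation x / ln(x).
π(5219) = 693;  x/ln(x) ≈ 609.69;  relative error ≈ 12.02%.

Directly count primes up to 5219: π(5219) = 693. The PNT approximation gives 5219/ln(5219) ≈ 5219/8.56006 ≈ 609.69. Relative error (π(x) − x/ln(x)) / π(x) ≈ 12.02%; the approximation is known to undercount slightly (Li(x) is a better estimate).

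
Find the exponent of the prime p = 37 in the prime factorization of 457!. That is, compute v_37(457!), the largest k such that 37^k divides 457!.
v_37(457!) = 12

Legendre's formula: v_p(n!) = Σ_{k ≥ 1} ⌊n / p^k⌋. For p = 37, n = 457, the terms are:
  ⌊457/37^1⌋ = ⌊457/37⌋ = 12
(the next term ⌊457/37^2⌋ = 0, terminating the sum). Summing: v_37(457!) = 12 = 12.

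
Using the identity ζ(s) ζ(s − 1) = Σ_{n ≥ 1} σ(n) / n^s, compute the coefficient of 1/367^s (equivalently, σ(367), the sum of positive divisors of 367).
σ(367) = 368

In the product (Σ m^0/m^s)(Σ k / k^s) = Σ (Σ_{d | n} d) / n^s, the coefficient of 1/n^s is σ(n) = Σ_{d | n} d. For n = 367, divisors are [1, 367]; summing: σ(367) = 368.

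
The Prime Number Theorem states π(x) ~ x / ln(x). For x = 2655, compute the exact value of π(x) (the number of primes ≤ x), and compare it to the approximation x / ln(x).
π(2655) = 383;  x/ln(x) ≈ 336.75;  relative error ≈ 12.08%.

Directly count primes up to 2655: π(2655) = 383. The PNT approximation gives 2655/ln(2655) ≈ 2655/7.88420 ≈ 336.75. Relative error (π(x) − x/ln(x)) / π(x) ≈ 12.08%; the approximation is known to undercount slightly (Li(x) is a better estimate).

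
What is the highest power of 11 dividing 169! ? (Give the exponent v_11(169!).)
v_11(169!) = 16

Legendre's formula: v_p(n!) = Σ_{k ≥ 1} ⌊n / p^k⌋. For p = 11, n = 169, the terms are:
  ⌊169/11^1⌋ = ⌊169/11⌋ = 15
  ⌊169/11^2⌋ = ⌊169/121⌋ = 1
(the next term ⌊169/11^3⌋ = 0, terminating the sum). Summing: v_11(169!) = 15 + 1 = 16.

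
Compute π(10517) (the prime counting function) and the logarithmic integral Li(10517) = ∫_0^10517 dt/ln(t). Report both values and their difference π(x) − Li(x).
π(10517) = 1286;  Li(10517) ≈ 1302.12;  π(x) − Li(x) ≈ -16.12.

Direct count of primes ≤ 10517 gives π(10517) = 1286. Numerical evaluation of the logarithmic integral gives Li(10517) ≈ 1302.12. The difference π(x) − Li(x) ≈ -16.12 is typically negative for small/moderate x (Li(x) overestimates), though Littlewood's theorem shows this sign changes infinitely often.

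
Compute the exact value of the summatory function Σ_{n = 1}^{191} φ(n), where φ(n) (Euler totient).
Σ_{n ≤ 191} φ(n) = 11166

Compute φ(n) for each 1 ≤ n ≤ 191: φ(1) = 1, φ(2) = 1, φ(3) = 2, φ(4) = 2, φ(5) = 4, φ(6) = 2, φ(7) = 6, φ(8) = 4, φ(9) = 6, φ(10) = 4, φ(11) = 10, φ(12) = 4, φ(13) = 12, φ(14) = 6, φ(15) = 8, φ(16) = 8, φ(17) = 16, φ(18) = 6, φ(19) = 18, φ(20) = 8, φ(21) = 12, φ(22) = 10, φ(23) = 22, φ(24) = 8, φ(25) = 20, φ(26) = 12, φ(27) = 18, φ(28) = 12, φ(29) = 28, φ(30) = 8, φ(31) = 30, φ(32) = 16, φ(33) = 20, φ(34) = 16, φ(35) = 24, φ(36) = 12, φ(37) = 36, φ(38) = 18, φ(39) = 24, φ(40) = 16, φ(41) = 40, φ(42) = 12, φ(43) = 42, φ(44) = 20, φ(45) = 24, φ(46) = 22, φ(47) = 46, φ(48) = 16, φ(49) = 42, φ(50) = 20, φ(51) = 32, φ(52) = 24, φ(53) = 52, φ(54) = 18, φ(55) = 40, φ(56) = 24, φ(57) = 36, φ(58) = 28, φ(59) = 58, φ(60) = 16, φ(61) = 60, φ(62) = 30, φ(63) = 36, φ(64) = 32, φ(65) = 48, φ(66) = 20, φ(67) = 66, φ(68) = 32, φ(69) = 44, φ(70) = 24, φ(71) = 70, φ(72) = 24, φ(73) = 72, φ(74) = 36, φ(75) = 40, φ(76) = 36, φ(77) = 60, φ(78) = 24, φ(79) = 78, φ(80) = 32, φ(81) = 54, φ(82) = 40, φ(83) = 82, φ(84) = 24, φ(85) = 64, φ(86) = 42, φ(87) = 56, φ(88) = 40, φ(89) = 88, φ(90) = 24, φ(91) = 72, φ(92) = 44, φ(93) = 60, φ(94) = 46, φ(95) = 72, φ(96) = 32, φ(97) = 96, φ(98) = 42, φ(99) = 60, φ(100) = 40, φ(101) = 100, φ(102) = 32, φ(103) = 102, φ(104) = 48, φ(105) = 48, φ(106) = 52, φ(107) = 106, φ(108) = 36, φ(109) = 108, φ(110) = 40, φ(111) = 72, φ(112) = 48, φ(113) = 112, φ(114) = 36, φ(115) = 88, φ(116) = 56, φ(117) = 72, φ(118) = 58, φ(119) = 96, φ(120) = 32, φ(121) = 110, φ(122) = 60, φ(123) = 80, φ(124) = 60, φ(125) = 100, φ(126) = 36, φ(127) = 126, φ(128) = 64, φ(129) = 84, φ(130) = 48, φ(131) = 130, φ(132) = 40, φ(133) = 108, φ(134) = 66, φ(135) = 72, φ(136) = 64, φ(137) = 136, φ(138) = 44, φ(139) = 138, φ(140) = 48, φ(141) = 92, φ(142) = 70, φ(143) = 120, φ(144) = 48, φ(145) = 112, φ(146) = 72, φ(147) = 84, φ(148) = 72, φ(149) = 148, φ(150) = 40, φ(151) = 150, φ(152) = 72, φ(153) = 96, φ(154) = 60, φ(155) = 120, φ(156) = 48, φ(157) = 156, φ(158) = 78, φ(159) = 104, φ(160) = 64, φ(161) = 132, φ(162) = 54, φ(163) = 162, φ(164) = 80, φ(165) = 80, φ(166) = 82, φ(167) = 166, φ(168) = 48, φ(169) = 156, φ(170) = 64, φ(171) = 108, φ(172) = 84, φ(173) = 172, φ(174) = 56, φ(175) = 120, φ(176) = 80, φ(177) = 116, φ(178) = 88, φ(179) = 178, φ(180) = 48, φ(181) = 180, φ(182) = 72, φ(183) = 120, φ(184) = 88, φ(185) = 144, φ(186) = 60, φ(187) = 160, φ(188) = 92, φ(189) = 108, φ(190) = 72, φ(191) = 190. Summing all 191 values: 11166. (Average order: Σ_{n ≤ x} φ(n) ~ (3/π²) x². For x = 191, (3/π²)·191² ≈ 11088.89.)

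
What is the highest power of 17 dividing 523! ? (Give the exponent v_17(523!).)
v_17(523!) = 31

Legendre's formula: v_p(n!) = Σ_{k ≥ 1} ⌊n / p^k⌋. For p = 17, n = 523, the terms are:
  ⌊523/17^1⌋ = ⌊523/17⌋ = 30
  ⌊523/17^2⌋ = ⌊523/289⌋ = 1
(the next term ⌊523/17^3⌋ = 0, terminating the sum). Summing: v_17(523!) = 30 + 1 = 31.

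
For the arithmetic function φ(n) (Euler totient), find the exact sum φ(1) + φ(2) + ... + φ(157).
Σ_{n ≤ 157} φ(n) = 7560

Compute φ(n) for each 1 ≤ n ≤ 157: φ(1) = 1, φ(2) = 1, φ(3) = 2, φ(4) = 2, φ(5) = 4, φ(6) = 2, φ(7) = 6, φ(8) = 4, φ(9) = 6, φ(10) = 4, φ(11) = 10, φ(12) = 4, φ(13) = 12, φ(14) = 6, φ(15) = 8, φ(16) = 8, φ(17) = 16, φ(18) = 6, φ(19) = 18, φ(20) = 8, φ(21) = 12, φ(22) = 10, φ(23) = 22, φ(24) = 8, φ(25) = 20, φ(26) = 12, φ(27) = 18, φ(28) = 12, φ(29) = 28, φ(30) = 8, φ(31) = 30, φ(32) = 16, φ(33) = 20, φ(34) = 16, φ(35) = 24, φ(36) = 12, φ(37) = 36, φ(38) = 18, φ(39) = 24, φ(40) = 16, φ(41) = 40, φ(42) = 12, φ(43) = 42, φ(44) = 20, φ(45) = 24, φ(46) = 22, φ(47) = 46, φ(48) = 16, φ(49) = 42, φ(50) = 20, φ(51) = 32, φ(52) = 24, φ(53) = 52, φ(54) = 18, φ(55) = 40, φ(56) = 24, φ(57) = 36, φ(58) = 28, φ(59) = 58, φ(60) = 16, φ(61) = 60, φ(62) = 30, φ(63) = 36, φ(64) = 32, φ(65) = 48, φ(66) = 20, φ(67) = 66, φ(68) = 32, φ(69) = 44, φ(70) = 24, φ(71) = 70, φ(72) = 24, φ(73) = 72, φ(74) = 36, φ(75) = 40, φ(76) = 36, φ(77) = 60, φ(78) = 24, φ(79) = 78, φ(80) = 32, φ(81) = 54, φ(82) = 40, φ(83) = 82, φ(84) = 24, φ(85) = 64, φ(86) = 42, φ(87) = 56, φ(88) = 40, φ(89) = 88, φ(90) = 24, φ(91) = 72, φ(92) = 44, φ(93) = 60, φ(94) = 46, φ(95) = 72, φ(96) = 32, φ(97) = 96, φ(98) = 42, φ(99) = 60, φ(100) = 40, φ(101) = 100, φ(102) = 32, φ(103) = 102, φ(104) = 48, φ(105) = 48, φ(106) = 52, φ(107) = 106, φ(108) = 36, φ(109) = 108, φ(110) = 40, φ(111) = 72, φ(112) = 48, φ(113) = 112, φ(114) = 36, φ(115) = 88, φ(116) = 56, φ(117) = 72, φ(118) = 58, φ(119) = 96, φ(120) = 32, φ(121) = 110, φ(122) = 60, φ(123) = 80, φ(124) = 60, φ(125) = 100, φ(126) = 36, φ(127) = 126, φ(128) = 64, φ(129) = 84, φ(130) = 48, φ(131) = 130, φ(132) = 40, φ(133) = 108, φ(134) = 66, φ(135) = 72, φ(136) = 64, φ(137) = 136, φ(138) = 44, φ(139) = 138, φ(140) = 48, φ(141) = 92, φ(142) = 70, φ(143) = 120, φ(144) = 48, φ(145) = 112, φ(146) = 72, φ(147) = 84, φ(148) = 72, φ(149) = 148, φ(150) = 40, φ(151) = 150, φ(152) = 72, φ(153) = 96, φ(154) = 60, φ(155) = 120, φ(156) = 48, φ(157) = 156. Summing all 157 values: 7560. (Average order: Σ_{n ≤ x} φ(n) ~ (3/π²) x². For x = 157, (3/π²)·157² ≈ 7492.40.)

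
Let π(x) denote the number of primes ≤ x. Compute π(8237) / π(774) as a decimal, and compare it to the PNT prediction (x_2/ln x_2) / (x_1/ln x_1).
π(8237)/π(774) = 1034/137 ≈ 7.5474;  PNT prediction ≈ 7.8509.

π(774) = 137 and π(8237) = 1034, so π(8237)/π(774) ≈ 7.5474. The PNT-predicted ratio is (8237/ln(8237)) / (774/ln(774)) ≈ 7.8509. The two agree to within a few percent, as expected.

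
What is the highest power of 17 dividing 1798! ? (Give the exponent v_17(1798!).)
v_17(1798!) = 111

Legendre's formula: v_p(n!) = Σ_{k ≥ 1} ⌊n / p^k⌋. For p = 17, n = 1798, the terms are:
  ⌊1798/17^1⌋ = ⌊1798/17⌋ = 105
  ⌊1798/17^2⌋ = ⌊1798/289⌋ = 6
(the next term ⌊1798/17^3⌋ = 0, terminating the sum). Summing: v_17(1798!) = 105 + 6 = 111.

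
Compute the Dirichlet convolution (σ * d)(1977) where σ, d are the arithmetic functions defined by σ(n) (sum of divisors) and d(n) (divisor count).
(σ * d)(1977) = 3972

Divisors of 1977: [1, 3, 659, 1977]. For each d | 1977:
  d = 1: σ(1) · d(1977/1) = 1 · 4 = 4
  d = 3: σ(3) · d(1977/3) = 4 · 2 = 8
  d = 659: σ(659) · d(1977/659) = 660 · 2 = 1320
  d = 1977: σ(1977) · d(1977/1977) = 2640 · 1 = 2640
Summing: (σ * d)(1977) = 4 + 8 + 1320 + 2640 = 3972.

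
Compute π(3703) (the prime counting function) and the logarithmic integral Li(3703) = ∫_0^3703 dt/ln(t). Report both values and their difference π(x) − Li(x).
π(3703) = 517;  Li(3703) ≈ 529.39;  π(x) − Li(x) ≈ -12.39.

Direct count of primes ≤ 3703 gives π(3703) = 517. Numerical evaluation of the logarithmic integral gives Li(3703) ≈ 529.39. The difference π(x) − Li(x) ≈ -12.39 is typically negative for small/moderate x (Li(x) overestimates), though Littlewood's theorem shows this sign changes infinitely often.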